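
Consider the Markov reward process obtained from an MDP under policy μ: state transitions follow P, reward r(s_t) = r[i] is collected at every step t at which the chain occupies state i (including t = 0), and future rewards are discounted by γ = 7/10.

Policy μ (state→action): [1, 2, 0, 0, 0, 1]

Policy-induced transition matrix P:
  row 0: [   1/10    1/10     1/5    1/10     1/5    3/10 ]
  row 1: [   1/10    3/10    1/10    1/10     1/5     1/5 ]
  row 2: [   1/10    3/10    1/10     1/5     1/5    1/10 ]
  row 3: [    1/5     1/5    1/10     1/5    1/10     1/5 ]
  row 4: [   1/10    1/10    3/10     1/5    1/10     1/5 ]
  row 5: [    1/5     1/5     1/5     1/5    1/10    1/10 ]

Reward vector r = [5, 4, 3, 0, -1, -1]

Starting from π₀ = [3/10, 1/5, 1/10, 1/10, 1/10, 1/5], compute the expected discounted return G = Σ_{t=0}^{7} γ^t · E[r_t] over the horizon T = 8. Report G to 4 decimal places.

G = 5.7914

t=0: π = [0.3000, 0.2000, 0.1000, 0.1000, 0.1000, 0.2000], E[r] = 2.3000, γ^t·E[r] = 2.300000, running G = 2.300000
t=1: π = [0.1300, 0.1900, 0.1700, 0.1500, 0.1600, 0.2000], E[r] = 1.5600, γ^t·E[r] = 1.092000, running G = 3.392000
t=2: π = [0.1350, 0.2070, 0.1650, 0.1680, 0.1490, 0.1760], E[r] = 1.6730, γ^t·E[r] = 0.819770, running G = 4.211770
t=3: π = [0.1344, 0.2088, 0.1609, 0.1658, 0.1507, 0.1794], E[r] = 1.6598, γ^t·E[r] = 0.569311, running G = 4.781081
t=4: π = [0.1345, 0.2085, 0.1615, 0.1657, 0.1504, 0.1794], E[r] = 1.6612, γ^t·E[r] = 0.398849, running G = 5.179931
t=5: π = [0.1345, 0.2085, 0.1615, 0.1657, 0.1505, 0.1794], E[r] = 1.6612, γ^t·E[r] = 0.279195, running G = 5.459125
t=6: π = [0.1345, 0.2085, 0.1615, 0.1657, 0.1504, 0.1794], E[r] = 1.6612, γ^t·E[r] = 0.195433, running G = 5.654558
t=7: π = [0.1345, 0.2085, 0.1615, 0.1657, 0.1504, 0.1794], E[r] = 1.6612, γ^t·E[r] = 0.136804, running G = 5.791362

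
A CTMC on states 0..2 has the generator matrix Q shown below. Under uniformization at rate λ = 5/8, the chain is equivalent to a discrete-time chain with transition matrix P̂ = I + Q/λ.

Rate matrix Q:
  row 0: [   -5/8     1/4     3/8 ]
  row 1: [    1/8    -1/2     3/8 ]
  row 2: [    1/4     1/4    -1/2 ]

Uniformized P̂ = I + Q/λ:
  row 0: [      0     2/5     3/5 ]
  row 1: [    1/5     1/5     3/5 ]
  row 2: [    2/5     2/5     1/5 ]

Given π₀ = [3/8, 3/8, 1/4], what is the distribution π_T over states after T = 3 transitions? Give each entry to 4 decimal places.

π = [0.2270, 0.3330, 0.4400]

t=0: π = [0.3750, 0.3750, 0.2500]
t=1: π = [0.1750, 0.3250, 0.5000]
t=2: π = [0.2650, 0.3350, 0.4000]
t=3: π = [0.2270, 0.3330, 0.4400]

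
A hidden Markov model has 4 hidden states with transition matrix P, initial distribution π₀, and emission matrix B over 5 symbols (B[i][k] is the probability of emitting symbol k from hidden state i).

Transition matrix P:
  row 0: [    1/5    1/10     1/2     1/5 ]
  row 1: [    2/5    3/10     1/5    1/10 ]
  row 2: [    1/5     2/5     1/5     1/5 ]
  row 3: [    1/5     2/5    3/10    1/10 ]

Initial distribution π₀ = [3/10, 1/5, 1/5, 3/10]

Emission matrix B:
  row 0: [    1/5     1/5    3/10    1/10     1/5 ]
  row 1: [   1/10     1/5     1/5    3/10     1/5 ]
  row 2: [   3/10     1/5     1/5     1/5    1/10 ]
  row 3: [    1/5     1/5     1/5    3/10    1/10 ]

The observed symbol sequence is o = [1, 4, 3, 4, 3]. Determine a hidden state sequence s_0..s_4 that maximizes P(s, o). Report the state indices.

path = [3, 1, 1, 0, 2]

t=0: δ = [6.000e-02, 4.000e-02, 4.000e-02, 6.000e-02]  (obs o_0=1)
t=1: δ = [3.200e-03, 4.800e-03, 3.000e-03, 1.200e-03]  ψ = [1, 3, 0, 0]  (obs o_1=4)
t=2: δ = [1.920e-04, 4.320e-04, 3.200e-04, 1.920e-04]  ψ = [1, 1, 0, 0]  (obs o_2=3)
t=3: δ = [3.456e-05, 2.592e-05, 9.600e-06, 6.400e-06]  ψ = [1, 1, 0, 2]  (obs o_3=4)
t=4: δ = [1.037e-06, 2.333e-06, 3.456e-06, 2.074e-06]  ψ = [1, 1, 0, 0]  (obs o_4=3)
backtrack: best end state = 2; path = [3, 1, 1, 0, 2]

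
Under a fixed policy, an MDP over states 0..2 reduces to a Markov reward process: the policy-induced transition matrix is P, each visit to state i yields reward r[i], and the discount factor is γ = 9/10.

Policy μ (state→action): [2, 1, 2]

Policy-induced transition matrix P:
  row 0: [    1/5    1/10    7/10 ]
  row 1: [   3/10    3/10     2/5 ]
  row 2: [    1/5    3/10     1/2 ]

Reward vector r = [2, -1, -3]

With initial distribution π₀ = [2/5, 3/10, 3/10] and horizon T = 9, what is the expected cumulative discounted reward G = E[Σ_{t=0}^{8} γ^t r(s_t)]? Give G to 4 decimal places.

G = -7.4424

t=0: π = [0.4000, 0.3000, 0.3000], E[r] = -0.4000, γ^t·E[r] = -0.400000, running G = -0.400000
t=1: π = [0.2300, 0.2200, 0.5500], E[r] = -1.4100, γ^t·E[r] = -1.269000, running G = -1.669000
t=2: π = [0.2220, 0.2540, 0.5240], E[r] = -1.3820, γ^t·E[r] = -1.119420, running G = -2.788420
t=3: π = [0.2254, 0.2556, 0.5190], E[r] = -1.3618, γ^t·E[r] = -0.992752, running G = -3.781172
t=4: π = [0.2256, 0.2549, 0.5195], E[r] = -1.3624, γ^t·E[r] = -0.893844, running G = -4.675017
t=5: π = [0.2255, 0.2549, 0.5196], E[r] = -1.3628, γ^t·E[r] = -0.804699, running G = -5.479715
t=6: π = [0.2255, 0.2549, 0.5196], E[r] = -1.3628, γ^t·E[r] = -0.724223, running G = -6.203938
t=7: π = [0.2255, 0.2549, 0.5196], E[r] = -1.3627, γ^t·E[r] = -0.651797, running G = -6.855734
t=8: π = [0.2255, 0.2549, 0.5196], E[r] = -1.3627, γ^t·E[r] = -0.586617, running G = -7.442351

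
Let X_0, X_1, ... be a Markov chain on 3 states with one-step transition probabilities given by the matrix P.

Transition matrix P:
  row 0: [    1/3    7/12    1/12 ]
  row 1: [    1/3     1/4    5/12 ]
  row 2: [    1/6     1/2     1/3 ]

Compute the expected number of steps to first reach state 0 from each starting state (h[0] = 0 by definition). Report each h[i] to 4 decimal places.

First-step conditioning: h[0] = 0; for i ≠ 0, h[i] = 1 + Σ_k P[i][k]·h[k].
  h[1] = 1 + 1/4·h[1] + 5/12·h[2]
  h[2] = 1 + 1/2·h[1] + 1/3·h[2]
Solving the 2×2 linear system over states ≠ 0 gives exactly h = [0, 26/7, 30/7] (h[0] = 0 is the target).

h = [0.0000, 3.7143, 4.2857]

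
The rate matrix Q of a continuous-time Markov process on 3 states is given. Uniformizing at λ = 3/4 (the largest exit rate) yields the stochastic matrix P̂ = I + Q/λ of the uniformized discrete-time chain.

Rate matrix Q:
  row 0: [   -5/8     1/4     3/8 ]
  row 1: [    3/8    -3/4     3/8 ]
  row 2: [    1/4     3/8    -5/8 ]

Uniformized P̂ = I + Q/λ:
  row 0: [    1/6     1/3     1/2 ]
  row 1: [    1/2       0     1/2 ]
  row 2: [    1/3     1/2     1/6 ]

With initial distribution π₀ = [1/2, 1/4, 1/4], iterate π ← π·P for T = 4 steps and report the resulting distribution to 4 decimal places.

t=0: π = [0.5000, 0.2500, 0.2500]
t=1: π = [0.2917, 0.2917, 0.4167]
t=2: π = [0.3333, 0.3056, 0.3611]
t=3: π = [0.3287, 0.2917, 0.3796]
t=4: π = [0.3272, 0.2994, 0.3735]

π = [0.3272, 0.2994, 0.3735]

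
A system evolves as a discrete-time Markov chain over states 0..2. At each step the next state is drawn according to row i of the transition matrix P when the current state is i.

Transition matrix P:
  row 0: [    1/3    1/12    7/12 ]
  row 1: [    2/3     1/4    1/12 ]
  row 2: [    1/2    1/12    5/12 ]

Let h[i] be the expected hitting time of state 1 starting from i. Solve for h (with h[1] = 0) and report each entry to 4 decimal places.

First-step conditioning: h[1] = 0; for i ≠ 1, h[i] = 1 + Σ_k P[i][k]·h[k].
  h[0] = 1 + 1/3·h[0] + 7/12·h[2]
  h[2] = 1 + 1/2·h[0] + 5/12·h[2]
Solving the 2×2 linear system over states ≠ 1 gives exactly h = [12, 0, 12] (h[1] = 0 is the target).

h = [12.0000, 0.0000, 12.0000]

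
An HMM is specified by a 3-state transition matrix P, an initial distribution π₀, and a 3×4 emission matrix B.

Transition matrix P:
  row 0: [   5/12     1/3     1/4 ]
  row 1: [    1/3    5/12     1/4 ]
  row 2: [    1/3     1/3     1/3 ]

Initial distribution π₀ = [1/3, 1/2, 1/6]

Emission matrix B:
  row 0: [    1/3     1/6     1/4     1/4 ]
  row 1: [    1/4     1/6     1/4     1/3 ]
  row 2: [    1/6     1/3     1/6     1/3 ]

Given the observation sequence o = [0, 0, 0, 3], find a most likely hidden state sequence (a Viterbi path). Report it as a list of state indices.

path = [0, 0, 0, 1]

t=0: δ = [1.111e-01, 1.250e-01, 2.778e-02]  (obs o_0=0)
t=1: δ = [1.543e-02, 1.302e-02, 5.208e-03]  ψ = [0, 1, 1]  (obs o_1=0)
t=2: δ = [2.143e-03, 1.356e-03, 6.430e-04]  ψ = [0, 1, 0]  (obs o_2=0)
t=3: δ = [2.233e-04, 2.381e-04, 1.786e-04]  ψ = [0, 0, 0]  (obs o_3=3)
backtrack: best end state = 1; path = [0, 0, 0, 1]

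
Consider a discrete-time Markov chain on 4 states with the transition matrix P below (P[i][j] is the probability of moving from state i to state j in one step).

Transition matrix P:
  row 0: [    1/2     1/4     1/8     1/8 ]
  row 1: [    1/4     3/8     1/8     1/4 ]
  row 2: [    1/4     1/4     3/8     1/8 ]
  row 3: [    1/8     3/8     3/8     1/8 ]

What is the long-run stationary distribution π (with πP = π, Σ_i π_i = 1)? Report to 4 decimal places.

π = [0.3061, 0.3091, 0.2212, 0.1636]

Balance equations π_j = Σ_i π_i·P[i][j]:
  π_0 = 1/2·π_0 + 1/4·π_1 + 1/4·π_2 + 1/8·π_3
  π_1 = 1/4·π_0 + 3/8·π_1 + 1/4·π_2 + 3/8·π_3
  π_2 = 1/8·π_0 + 1/8·π_1 + 3/8·π_2 + 3/8·π_3
  normalize: π_0 + π_1 + π_2 + π_3 = 1
Solving the linear system gives exactly π = [101/330, 17/55, 73/330, 9/55].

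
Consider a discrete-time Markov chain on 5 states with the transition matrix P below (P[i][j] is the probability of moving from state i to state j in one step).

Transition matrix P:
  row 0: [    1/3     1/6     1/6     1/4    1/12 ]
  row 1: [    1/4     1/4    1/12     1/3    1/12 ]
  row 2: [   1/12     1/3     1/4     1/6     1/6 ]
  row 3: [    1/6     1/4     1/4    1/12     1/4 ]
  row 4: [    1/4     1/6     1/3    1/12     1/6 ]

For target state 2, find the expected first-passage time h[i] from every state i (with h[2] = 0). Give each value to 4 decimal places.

First-step conditioning: h[2] = 0; for i ≠ 2, h[i] = 1 + Σ_k P[i][k]·h[k].
  h[0] = 1 + 1/3·h[0] + 1/6·h[1] + 1/4·h[3] + 1/12·h[4]
  h[1] = 1 + 1/4·h[0] + 1/4·h[1] + 1/3·h[3] + 1/12·h[4]
  h[3] = 1 + 1/6·h[0] + 1/4·h[1] + 1/12·h[3] + 1/4·h[4]
  h[4] = 1 + 1/4·h[0] + 1/6·h[1] + 1/12·h[3] + 1/6·h[4]
Solving the 4×4 linear system over states ≠ 2 gives exactly h = [471/89, 510/89, 0, 429/89, 393/89] (h[2] = 0 is the target).

h = [5.2921, 5.7303, 0.0000, 4.8202, 4.4157]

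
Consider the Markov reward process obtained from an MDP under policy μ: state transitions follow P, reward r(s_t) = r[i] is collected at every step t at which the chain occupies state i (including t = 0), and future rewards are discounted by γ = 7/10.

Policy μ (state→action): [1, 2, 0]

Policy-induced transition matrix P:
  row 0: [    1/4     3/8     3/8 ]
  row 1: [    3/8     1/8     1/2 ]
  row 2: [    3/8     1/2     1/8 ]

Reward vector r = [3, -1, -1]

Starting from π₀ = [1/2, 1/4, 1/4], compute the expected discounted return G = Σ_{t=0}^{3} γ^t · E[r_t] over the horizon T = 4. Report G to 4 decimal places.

G = 1.4573

t=0: π = [0.5000, 0.2500, 0.2500], E[r] = 1.0000, γ^t·E[r] = 1.000000, running G = 1.000000
t=1: π = [0.3125, 0.3438, 0.3438], E[r] = 0.2500, γ^t·E[r] = 0.175000, running G = 1.175000
t=2: π = [0.3359, 0.3320, 0.3320], E[r] = 0.3438, γ^t·E[r] = 0.168438, running G = 1.343438
t=3: π = [0.3330, 0.3335, 0.3335], E[r] = 0.3320, γ^t·E[r] = 0.113887, running G = 1.457324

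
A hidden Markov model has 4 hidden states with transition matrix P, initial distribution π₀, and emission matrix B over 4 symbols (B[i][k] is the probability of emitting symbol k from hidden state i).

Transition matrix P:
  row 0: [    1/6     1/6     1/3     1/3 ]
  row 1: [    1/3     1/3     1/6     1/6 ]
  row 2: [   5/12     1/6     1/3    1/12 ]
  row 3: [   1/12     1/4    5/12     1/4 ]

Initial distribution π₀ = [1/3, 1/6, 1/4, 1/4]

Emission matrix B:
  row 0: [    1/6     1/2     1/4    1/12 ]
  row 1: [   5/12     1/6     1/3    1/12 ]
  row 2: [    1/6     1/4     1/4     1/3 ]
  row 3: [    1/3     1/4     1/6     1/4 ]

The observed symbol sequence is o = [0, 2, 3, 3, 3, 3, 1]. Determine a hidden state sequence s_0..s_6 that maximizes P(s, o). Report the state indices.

path = [3, 2, 2, 2, 2, 2, 0]

t=0: δ = [5.556e-02, 6.944e-02, 4.167e-02, 8.333e-02]  (obs o_0=0)
t=1: δ = [5.787e-03, 7.716e-03, 8.681e-03, 3.472e-03]  ψ = [1, 1, 3, 3]  (obs o_1=2)
t=2: δ = [3.014e-04, 2.143e-04, 9.645e-04, 4.823e-04]  ψ = [2, 1, 2, 0]  (obs o_2=3)
t=3: δ = [3.349e-05, 1.340e-05, 1.072e-04, 3.014e-05]  ψ = [2, 2, 2, 3]  (obs o_3=3)
t=4: δ = [3.721e-06, 1.488e-06, 1.191e-05, 2.791e-06]  ψ = [2, 2, 2, 0]  (obs o_4=3)
t=5: δ = [4.135e-07, 1.654e-07, 1.323e-06, 3.101e-07]  ψ = [2, 2, 2, 0]  (obs o_5=3)
t=6: δ = [2.756e-07, 3.675e-08, 1.103e-07, 3.445e-08]  ψ = [2, 2, 2, 0]  (obs o_6=1)
backtrack: best end state = 0; path = [3, 2, 2, 2, 2, 2, 0]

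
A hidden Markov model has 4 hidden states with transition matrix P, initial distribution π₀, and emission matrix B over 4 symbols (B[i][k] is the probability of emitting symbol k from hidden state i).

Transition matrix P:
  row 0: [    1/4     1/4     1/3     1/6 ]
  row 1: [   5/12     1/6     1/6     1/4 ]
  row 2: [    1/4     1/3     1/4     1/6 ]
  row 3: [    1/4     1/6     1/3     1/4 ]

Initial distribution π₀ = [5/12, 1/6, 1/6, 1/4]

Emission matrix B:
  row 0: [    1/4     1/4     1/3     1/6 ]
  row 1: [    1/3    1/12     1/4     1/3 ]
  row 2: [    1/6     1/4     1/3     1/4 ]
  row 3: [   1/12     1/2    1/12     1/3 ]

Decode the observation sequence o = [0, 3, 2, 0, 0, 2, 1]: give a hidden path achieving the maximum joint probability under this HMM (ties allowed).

t=0: δ = [1.042e-01, 5.556e-02, 2.778e-02, 2.083e-02]  (obs o_0=0)
t=1: δ = [4.340e-03, 8.681e-03, 8.681e-03, 5.787e-03]  ψ = [0, 0, 0, 0]  (obs o_1=3)
t=2: δ = [1.206e-03, 7.234e-04, 7.234e-04, 1.808e-04]  ψ = [1, 2, 2, 1]  (obs o_2=2)
t=3: δ = [7.535e-05, 1.005e-04, 6.698e-05, 1.674e-05]  ψ = [0, 0, 0, 0]  (obs o_3=0)
t=4: δ = [1.047e-05, 7.442e-06, 4.186e-06, 2.093e-06]  ψ = [1, 2, 0, 1]  (obs o_4=0)
t=5: δ = [1.034e-06, 6.541e-07, 1.163e-06, 1.550e-07]  ψ = [1, 0, 0, 1]  (obs o_5=2)
t=6: δ = [7.268e-08, 3.230e-08, 8.614e-08, 9.690e-08]  ψ = [2, 2, 0, 2]  (obs o_6=1)
backtrack: best end state = 3; path = [0, 1, 0, 1, 0, 2, 3]

path = [0, 1, 0, 1, 0, 2, 3]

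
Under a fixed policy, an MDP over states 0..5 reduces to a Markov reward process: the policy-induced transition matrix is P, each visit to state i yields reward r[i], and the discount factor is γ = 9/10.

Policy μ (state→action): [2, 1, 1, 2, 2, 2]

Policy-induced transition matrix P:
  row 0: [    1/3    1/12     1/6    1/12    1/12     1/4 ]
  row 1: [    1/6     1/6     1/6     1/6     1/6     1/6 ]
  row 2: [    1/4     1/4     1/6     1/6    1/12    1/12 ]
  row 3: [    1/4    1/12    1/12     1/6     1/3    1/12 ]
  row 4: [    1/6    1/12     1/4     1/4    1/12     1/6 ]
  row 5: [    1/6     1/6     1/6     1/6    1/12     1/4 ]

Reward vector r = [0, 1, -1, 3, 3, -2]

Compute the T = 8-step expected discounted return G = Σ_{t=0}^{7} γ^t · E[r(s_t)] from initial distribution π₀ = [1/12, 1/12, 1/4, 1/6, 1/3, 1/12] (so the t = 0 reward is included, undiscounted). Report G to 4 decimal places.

G = 3.6771

t=0: π = [0.0833, 0.0833, 0.2500, 0.1667, 0.3333, 0.0833], E[r] = 1.1667, γ^t·E[r] = 1.166667, running G = 1.166667
t=1: π = [0.2153, 0.1389, 0.1806, 0.1875, 0.1319, 0.1458], E[r] = 0.6250, γ^t·E[r] = 0.562500, running G = 1.729167
t=2: π = [0.2332, 0.1372, 0.1620, 0.1597, 0.1418, 0.1661], E[r] = 0.5475, γ^t·E[r] = 0.443438, running G = 2.172604
t=3: π = [0.2323, 0.1356, 0.1652, 0.1590, 0.1347, 0.1731], E[r] = 0.5054, γ^t·E[r] = 0.368438, running G = 2.541042
t=4: π = [0.2324, 0.1366, 0.1646, 0.1585, 0.1344, 0.1734], E[r] = 0.5038, γ^t·E[r] = 0.330576, running G = 2.871618
t=5: π = [0.2323, 0.1366, 0.1647, 0.1585, 0.1343, 0.1736], E[r] = 0.5034, γ^t·E[r] = 0.297241, running G = 3.168858
t=6: π = [0.2323, 0.1366, 0.1647, 0.1585, 0.1343, 0.1736], E[r] = 0.5034, γ^t·E[r] = 0.267515, running G = 3.436373
t=7: π = [0.2323, 0.1366, 0.1647, 0.1585, 0.1343, 0.1736], E[r] = 0.5034, γ^t·E[r] = 0.240769, running G = 3.677142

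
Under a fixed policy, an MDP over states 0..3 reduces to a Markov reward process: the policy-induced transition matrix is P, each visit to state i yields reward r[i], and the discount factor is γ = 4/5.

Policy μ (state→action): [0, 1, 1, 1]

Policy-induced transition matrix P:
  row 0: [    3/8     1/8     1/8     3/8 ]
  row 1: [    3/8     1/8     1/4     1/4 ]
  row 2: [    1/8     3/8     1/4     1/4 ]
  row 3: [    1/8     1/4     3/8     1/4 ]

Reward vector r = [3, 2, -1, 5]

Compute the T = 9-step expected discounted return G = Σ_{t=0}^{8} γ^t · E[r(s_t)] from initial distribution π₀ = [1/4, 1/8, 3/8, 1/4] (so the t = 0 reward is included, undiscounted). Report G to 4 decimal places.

t=0: π = [0.2500, 0.1250, 0.3750, 0.2500], E[r] = 1.8750, γ^t·E[r] = 1.875000, running G = 1.875000
t=1: π = [0.2188, 0.2500, 0.2500, 0.2813], E[r] = 2.3125, γ^t·E[r] = 1.850000, running G = 3.725000
t=2: π = [0.2422, 0.2227, 0.2578, 0.2773], E[r] = 2.3008, γ^t·E[r] = 1.472500, running G = 5.197500
t=3: π = [0.2412, 0.2241, 0.2544, 0.2803], E[r] = 2.3188, γ^t·E[r] = 1.187250, running G = 6.384750
t=4: π = [0.2413, 0.2236, 0.2549, 0.2802], E[r] = 2.3171, γ^t·E[r] = 0.949100, running G = 7.333850
t=5: π = [0.2412, 0.2237, 0.2549, 0.2802], E[r] = 2.3172, γ^t·E[r] = 0.759295, running G = 8.093145
t=6: π = [0.2412, 0.2237, 0.2549, 0.2802], E[r] = 2.3171, γ^t·E[r] = 0.607418, running G = 8.700563
t=7: π = [0.2412, 0.2237, 0.2549, 0.2802], E[r] = 2.3171, γ^t·E[r] = 0.485935, running G = 9.186498
t=8: π = [0.2412, 0.2237, 0.2549, 0.2802], E[r] = 2.3171, γ^t·E[r] = 0.388748, running G = 9.575246

G = 9.5752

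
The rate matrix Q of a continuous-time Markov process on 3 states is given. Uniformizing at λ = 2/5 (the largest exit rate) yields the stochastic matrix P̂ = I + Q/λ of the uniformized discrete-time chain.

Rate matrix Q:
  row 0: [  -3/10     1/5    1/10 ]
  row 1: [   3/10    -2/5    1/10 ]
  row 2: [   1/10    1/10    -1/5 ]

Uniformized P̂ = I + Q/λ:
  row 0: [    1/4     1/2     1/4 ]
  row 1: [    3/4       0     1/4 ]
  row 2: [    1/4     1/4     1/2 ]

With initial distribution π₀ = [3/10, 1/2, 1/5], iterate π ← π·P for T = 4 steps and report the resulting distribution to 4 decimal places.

t=0: π = [0.3000, 0.5000, 0.2000]
t=1: π = [0.5000, 0.2000, 0.3000]
t=2: π = [0.3500, 0.3250, 0.3250]
t=3: π = [0.4125, 0.2563, 0.3313]
t=4: π = [0.3781, 0.2891, 0.3328]

π = [0.3781, 0.2891, 0.3328]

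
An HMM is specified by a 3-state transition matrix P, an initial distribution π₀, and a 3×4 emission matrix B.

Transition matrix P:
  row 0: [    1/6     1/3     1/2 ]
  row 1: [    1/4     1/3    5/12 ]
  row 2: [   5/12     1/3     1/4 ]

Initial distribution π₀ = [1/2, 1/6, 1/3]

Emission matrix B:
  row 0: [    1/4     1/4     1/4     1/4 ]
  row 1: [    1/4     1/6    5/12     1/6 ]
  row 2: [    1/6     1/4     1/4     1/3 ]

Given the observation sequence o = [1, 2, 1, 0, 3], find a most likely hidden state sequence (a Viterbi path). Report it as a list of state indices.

t=0: δ = [1.250e-01, 2.778e-02, 8.333e-02]  (obs o_0=1)
t=1: δ = [8.681e-03, 1.736e-02, 1.562e-02]  ψ = [2, 0, 0]  (obs o_1=2)
t=2: δ = [1.628e-03, 9.645e-04, 1.808e-03]  ψ = [2, 1, 1]  (obs o_2=1)
t=3: δ = [1.884e-04, 1.507e-04, 1.356e-04]  ψ = [2, 2, 0]  (obs o_3=0)
t=4: δ = [1.413e-05, 1.047e-05, 3.140e-05]  ψ = [2, 0, 0]  (obs o_4=3)
backtrack: best end state = 2; path = [0, 1, 2, 0, 2]

path = [0, 1, 2, 0, 2]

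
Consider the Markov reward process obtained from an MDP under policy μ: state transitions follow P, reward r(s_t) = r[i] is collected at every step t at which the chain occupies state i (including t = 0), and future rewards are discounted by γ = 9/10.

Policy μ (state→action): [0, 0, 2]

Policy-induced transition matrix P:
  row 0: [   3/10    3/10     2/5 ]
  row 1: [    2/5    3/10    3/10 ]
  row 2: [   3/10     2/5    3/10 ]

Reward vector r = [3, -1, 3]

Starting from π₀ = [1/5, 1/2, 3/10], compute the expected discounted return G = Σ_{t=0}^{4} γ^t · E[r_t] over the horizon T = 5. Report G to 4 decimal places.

G = 6.1743

t=0: π = [0.2000, 0.5000, 0.3000], E[r] = 1.0000, γ^t·E[r] = 1.000000, running G = 1.000000
t=1: π = [0.3500, 0.3300, 0.3200], E[r] = 1.6800, γ^t·E[r] = 1.512000, running G = 2.512000
t=2: π = [0.3330, 0.3320, 0.3350], E[r] = 1.6720, γ^t·E[r] = 1.354320, running G = 3.866320
t=3: π = [0.3332, 0.3335, 0.3333], E[r] = 1.6660, γ^t·E[r] = 1.214514, running G = 5.080834
t=4: π = [0.3334, 0.3333, 0.3333], E[r] = 1.6667, γ^t·E[r] = 1.093509, running G = 6.174343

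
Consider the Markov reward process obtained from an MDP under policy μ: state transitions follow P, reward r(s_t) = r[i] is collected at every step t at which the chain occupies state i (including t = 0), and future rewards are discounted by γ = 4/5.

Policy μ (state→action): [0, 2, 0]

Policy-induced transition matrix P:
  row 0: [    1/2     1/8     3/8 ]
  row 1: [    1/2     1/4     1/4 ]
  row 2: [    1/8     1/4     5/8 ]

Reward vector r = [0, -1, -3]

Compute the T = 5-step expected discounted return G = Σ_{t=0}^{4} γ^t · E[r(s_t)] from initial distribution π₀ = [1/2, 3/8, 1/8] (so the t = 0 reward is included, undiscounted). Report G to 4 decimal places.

t=0: π = [0.5000, 0.3750, 0.1250], E[r] = -0.7500, γ^t·E[r] = -0.750000, running G = -0.750000
t=1: π = [0.4531, 0.1875, 0.3594], E[r] = -1.2656, γ^t·E[r] = -1.012500, running G = -1.762500
t=2: π = [0.3652, 0.1934, 0.4414], E[r] = -1.5176, γ^t·E[r] = -0.971250, running G = -2.733750
t=3: π = [0.3345, 0.2043, 0.4612], E[r] = -1.5879, γ^t·E[r] = -0.813000, running G = -3.546750
t=4: π = [0.3271, 0.2082, 0.4648], E[r] = -1.6024, γ^t·E[r] = -0.656363, running G = -4.203113

G = -4.2031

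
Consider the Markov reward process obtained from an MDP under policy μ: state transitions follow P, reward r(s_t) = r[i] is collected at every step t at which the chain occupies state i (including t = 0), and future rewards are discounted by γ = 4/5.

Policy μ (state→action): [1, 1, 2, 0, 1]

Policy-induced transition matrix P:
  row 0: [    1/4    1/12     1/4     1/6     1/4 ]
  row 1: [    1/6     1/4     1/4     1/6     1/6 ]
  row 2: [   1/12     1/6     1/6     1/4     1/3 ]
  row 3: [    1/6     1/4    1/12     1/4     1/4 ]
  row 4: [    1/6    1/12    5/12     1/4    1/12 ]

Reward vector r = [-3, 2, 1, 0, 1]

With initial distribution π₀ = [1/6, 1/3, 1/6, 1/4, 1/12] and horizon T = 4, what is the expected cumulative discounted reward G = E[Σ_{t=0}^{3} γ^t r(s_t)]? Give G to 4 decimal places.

G = 1.0159

t=0: π = [0.1667, 0.3333, 0.1667, 0.2500, 0.0833], E[r] = 0.4167, γ^t·E[r] = 0.416667, running G = 0.416667
t=1: π = [0.1667, 0.1944, 0.2083, 0.2083, 0.2222], E[r] = 0.3194, γ^t·E[r] = 0.255556, running G = 0.672222
t=2: π = [0.1632, 0.1678, 0.2350, 0.2199, 0.2141], E[r] = 0.2951, γ^t·E[r] = 0.188889, running G = 0.861111
t=3: π = [0.1607, 0.1675, 0.2295, 0.2224, 0.2199], E[r] = 0.3024, γ^t·E[r] = 0.154815, running G = 1.015926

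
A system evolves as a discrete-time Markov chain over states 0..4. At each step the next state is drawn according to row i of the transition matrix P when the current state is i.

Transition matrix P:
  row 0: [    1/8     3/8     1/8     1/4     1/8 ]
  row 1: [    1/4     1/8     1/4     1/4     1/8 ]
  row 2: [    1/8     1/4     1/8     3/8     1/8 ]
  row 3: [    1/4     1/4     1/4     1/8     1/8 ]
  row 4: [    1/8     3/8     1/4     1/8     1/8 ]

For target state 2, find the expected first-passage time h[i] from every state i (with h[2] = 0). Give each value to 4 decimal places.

h = [4.9612, 4.4651, 0.0000, 4.4651, 4.4031]

First-step conditioning: h[2] = 0; for i ≠ 2, h[i] = 1 + Σ_k P[i][k]·h[k].
  h[0] = 1 + 1/8·h[0] + 3/8·h[1] + 1/4·h[3] + 1/8·h[4]
  h[1] = 1 + 1/4·h[0] + 1/8·h[1] + 1/4·h[3] + 1/8·h[4]
  h[3] = 1 + 1/4·h[0] + 1/4·h[1] + 1/8·h[3] + 1/8·h[4]
  h[4] = 1 + 1/8·h[0] + 3/8·h[1] + 1/8·h[3] + 1/8·h[4]
Solving the 4×4 linear system over states ≠ 2 gives exactly h = [640/129, 192/43, 0, 192/43, 568/129] (h[2] = 0 is the target).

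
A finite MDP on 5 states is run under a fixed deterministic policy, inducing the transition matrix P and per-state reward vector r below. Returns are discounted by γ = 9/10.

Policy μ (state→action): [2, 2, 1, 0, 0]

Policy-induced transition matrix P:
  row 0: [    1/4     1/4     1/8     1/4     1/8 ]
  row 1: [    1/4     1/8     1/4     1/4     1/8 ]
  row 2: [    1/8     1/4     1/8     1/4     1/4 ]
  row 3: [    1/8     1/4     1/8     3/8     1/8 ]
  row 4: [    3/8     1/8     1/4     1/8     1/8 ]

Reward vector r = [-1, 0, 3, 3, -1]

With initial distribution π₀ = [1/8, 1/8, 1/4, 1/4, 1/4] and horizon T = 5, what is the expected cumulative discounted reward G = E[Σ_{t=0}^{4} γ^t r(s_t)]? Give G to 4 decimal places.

t=0: π = [0.1250, 0.1250, 0.2500, 0.2500, 0.2500], E[r] = 1.1250, γ^t·E[r] = 1.125000, running G = 1.125000
t=1: π = [0.2188, 0.2031, 0.1719, 0.2500, 0.1563], E[r] = 0.8906, γ^t·E[r] = 0.801563, running G = 1.926563
t=2: π = [0.2168, 0.2051, 0.1699, 0.2617, 0.1465], E[r] = 0.9316, γ^t·E[r] = 0.754629, running G = 2.681191
t=3: π = [0.2144, 0.2061, 0.1689, 0.2644, 0.1462], E[r] = 0.9395, γ^t·E[r] = 0.684861, running G = 3.366053
t=4: π = [0.2141, 0.2060, 0.1690, 0.2648, 0.1461], E[r] = 0.9412, γ^t·E[r] = 0.617516, running G = 3.983569

G = 3.9836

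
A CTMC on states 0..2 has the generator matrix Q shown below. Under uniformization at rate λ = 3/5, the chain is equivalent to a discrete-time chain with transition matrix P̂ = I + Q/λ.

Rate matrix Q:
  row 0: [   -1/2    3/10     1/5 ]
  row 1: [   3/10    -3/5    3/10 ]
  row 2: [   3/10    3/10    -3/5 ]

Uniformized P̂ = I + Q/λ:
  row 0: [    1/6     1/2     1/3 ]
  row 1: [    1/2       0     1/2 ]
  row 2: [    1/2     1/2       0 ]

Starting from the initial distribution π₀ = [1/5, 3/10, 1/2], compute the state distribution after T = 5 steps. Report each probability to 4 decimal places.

t=0: π = [0.2000, 0.3000, 0.5000]
t=1: π = [0.4333, 0.3500, 0.2167]
t=2: π = [0.3556, 0.3250, 0.3194]
t=3: π = [0.3815, 0.3375, 0.2810]
t=4: π = [0.3728, 0.3313, 0.2959]
t=5: π = [0.3757, 0.3344, 0.2899]

π = [0.3757, 0.3344, 0.2899]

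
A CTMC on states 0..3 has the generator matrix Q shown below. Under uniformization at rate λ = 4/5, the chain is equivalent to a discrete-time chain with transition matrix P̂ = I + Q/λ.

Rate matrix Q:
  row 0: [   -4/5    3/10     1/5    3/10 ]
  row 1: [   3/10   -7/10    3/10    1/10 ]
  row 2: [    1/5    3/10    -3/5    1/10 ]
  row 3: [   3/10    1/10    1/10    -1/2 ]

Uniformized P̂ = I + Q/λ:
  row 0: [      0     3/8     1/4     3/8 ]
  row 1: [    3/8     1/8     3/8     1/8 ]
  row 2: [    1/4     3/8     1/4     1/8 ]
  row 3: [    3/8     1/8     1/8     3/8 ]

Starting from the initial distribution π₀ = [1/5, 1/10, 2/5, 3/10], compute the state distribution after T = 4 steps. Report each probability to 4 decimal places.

t=0: π = [0.2000, 0.1000, 0.4000, 0.3000]
t=1: π = [0.2500, 0.2750, 0.2250, 0.2500]
t=2: π = [0.2531, 0.2438, 0.2531, 0.2500]
t=3: π = [0.2484, 0.2516, 0.2492, 0.2508]
t=4: π = [0.2507, 0.2494, 0.2501, 0.2498]

π = [0.2507, 0.2494, 0.2501, 0.2498]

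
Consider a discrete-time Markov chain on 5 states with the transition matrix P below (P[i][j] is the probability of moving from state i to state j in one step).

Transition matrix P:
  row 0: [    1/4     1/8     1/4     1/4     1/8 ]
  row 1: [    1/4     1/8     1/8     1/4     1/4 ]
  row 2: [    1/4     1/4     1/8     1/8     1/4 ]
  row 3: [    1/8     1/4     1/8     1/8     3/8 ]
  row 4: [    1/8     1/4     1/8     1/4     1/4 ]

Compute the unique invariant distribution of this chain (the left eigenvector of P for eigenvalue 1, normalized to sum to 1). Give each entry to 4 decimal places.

Balance equations π_j = Σ_i π_i·P[i][j]:
  π_0 = 1/4·π_0 + 1/4·π_1 + 1/4·π_2 + 1/8·π_3 + 1/8·π_4
  π_1 = 1/8·π_0 + 1/8·π_1 + 1/4·π_2 + 1/4·π_3 + 1/4·π_4
  π_2 = 1/4·π_0 + 1/8·π_1 + 1/8·π_2 + 1/8·π_3 + 1/8·π_4
  π_3 = 1/4·π_0 + 1/4·π_1 + 1/8·π_2 + 1/8·π_3 + 1/4·π_4
  normalize: π_0 + π_1 + π_2 + π_3 + π_4 = 1
Solving the linear system gives exactly π = [97/503, 101/503, 75/503, 931/4527, 1139/4527].

π = [0.1928, 0.2008, 0.1491, 0.2057, 0.2516]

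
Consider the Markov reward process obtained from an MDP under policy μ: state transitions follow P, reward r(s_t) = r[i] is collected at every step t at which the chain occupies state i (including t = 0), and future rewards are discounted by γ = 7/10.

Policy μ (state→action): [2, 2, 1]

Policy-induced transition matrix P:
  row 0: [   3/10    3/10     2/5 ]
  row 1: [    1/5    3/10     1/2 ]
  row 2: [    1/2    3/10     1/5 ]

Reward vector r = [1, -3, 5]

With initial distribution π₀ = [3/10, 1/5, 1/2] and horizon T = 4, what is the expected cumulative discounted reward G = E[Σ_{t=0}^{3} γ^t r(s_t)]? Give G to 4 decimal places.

t=0: π = [0.3000, 0.2000, 0.5000], E[r] = 2.2000, γ^t·E[r] = 2.200000, running G = 2.200000
t=1: π = [0.3800, 0.3000, 0.3200], E[r] = 1.0800, γ^t·E[r] = 0.756000, running G = 2.956000
t=2: π = [0.3340, 0.3000, 0.3660], E[r] = 1.2640, γ^t·E[r] = 0.619360, running G = 3.575360
t=3: π = [0.3432, 0.3000, 0.3568], E[r] = 1.2272, γ^t·E[r] = 0.420930, running G = 3.996290

G = 3.9963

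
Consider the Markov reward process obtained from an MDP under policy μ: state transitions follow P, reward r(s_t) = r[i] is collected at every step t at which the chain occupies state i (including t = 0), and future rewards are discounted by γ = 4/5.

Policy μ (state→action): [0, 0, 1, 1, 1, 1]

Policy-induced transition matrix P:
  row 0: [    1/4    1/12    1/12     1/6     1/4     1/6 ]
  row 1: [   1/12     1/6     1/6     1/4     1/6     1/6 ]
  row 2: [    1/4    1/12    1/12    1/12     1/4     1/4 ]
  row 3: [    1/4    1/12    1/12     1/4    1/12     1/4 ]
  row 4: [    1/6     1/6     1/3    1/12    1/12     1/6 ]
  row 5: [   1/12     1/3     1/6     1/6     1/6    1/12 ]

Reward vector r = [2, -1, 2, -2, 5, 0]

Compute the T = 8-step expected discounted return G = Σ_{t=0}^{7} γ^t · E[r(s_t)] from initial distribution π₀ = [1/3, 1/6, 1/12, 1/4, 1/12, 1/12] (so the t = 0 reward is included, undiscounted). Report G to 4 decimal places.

G = 3.7818

t=0: π = [0.3333, 0.1667, 0.0833, 0.2500, 0.0833, 0.0833], E[r] = 0.5833, γ^t·E[r] = 0.583333, running G = 0.583333
t=1: π = [0.2014, 0.1250, 0.1250, 0.1875, 0.1736, 0.1875], E[r] = 1.0208, γ^t·E[r] = 0.816667, running G = 1.400000
t=2: π = [0.1834, 0.1551, 0.1528, 0.1678, 0.1638, 0.1771], E[r] = 1.0006, γ^t·E[r] = 0.640370, running G = 2.040370
t=3: π = [0.1810, 0.1542, 0.1520, 0.1672, 0.1671, 0.1786], E[r] = 1.0126, γ^t·E[r] = 0.518444, running G = 2.558815
t=4: π = [0.1806, 0.1548, 0.1528, 0.1669, 0.1666, 0.1784], E[r] = 1.0112, γ^t·E[r] = 0.414183, running G = 2.972998
t=5: π = [0.1806, 0.1547, 0.1527, 0.1669, 0.1667, 0.1784], E[r] = 1.0116, γ^t·E[r] = 0.331480, running G = 3.304477
t=6: π = [0.1806, 0.1547, 0.1528, 0.1668, 0.1667, 0.1784], E[r] = 1.0115, γ^t·E[r] = 0.265168, running G = 3.569645
t=7: π = [0.1806, 0.1547, 0.1528, 0.1668, 0.1667, 0.1784], E[r] = 1.0115, γ^t·E[r] = 0.212137, running G = 3.781782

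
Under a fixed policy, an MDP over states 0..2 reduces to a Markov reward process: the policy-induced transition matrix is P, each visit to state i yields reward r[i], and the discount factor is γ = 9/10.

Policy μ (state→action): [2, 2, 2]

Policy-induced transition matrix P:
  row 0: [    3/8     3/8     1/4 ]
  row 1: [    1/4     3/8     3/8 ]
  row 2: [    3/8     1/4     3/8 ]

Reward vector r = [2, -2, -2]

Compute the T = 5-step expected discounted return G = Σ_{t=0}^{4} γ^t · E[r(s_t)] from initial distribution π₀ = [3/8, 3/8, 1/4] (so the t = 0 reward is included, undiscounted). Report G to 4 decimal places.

t=0: π = [0.3750, 0.3750, 0.2500], E[r] = -0.5000, γ^t·E[r] = -0.500000, running G = -0.500000
t=1: π = [0.3281, 0.3438, 0.3281], E[r] = -0.6875, γ^t·E[r] = -0.618750, running G = -1.118750
t=2: π = [0.3320, 0.3340, 0.3340], E[r] = -0.6719, γ^t·E[r] = -0.544219, running G = -1.662969
t=3: π = [0.3333, 0.3333, 0.3335], E[r] = -0.6670, γ^t·E[r] = -0.486237, running G = -2.149206
t=4: π = [0.3333, 0.3333, 0.3333], E[r] = -0.6666, γ^t·E[r] = -0.437373, running G = -2.586579

G = -2.5866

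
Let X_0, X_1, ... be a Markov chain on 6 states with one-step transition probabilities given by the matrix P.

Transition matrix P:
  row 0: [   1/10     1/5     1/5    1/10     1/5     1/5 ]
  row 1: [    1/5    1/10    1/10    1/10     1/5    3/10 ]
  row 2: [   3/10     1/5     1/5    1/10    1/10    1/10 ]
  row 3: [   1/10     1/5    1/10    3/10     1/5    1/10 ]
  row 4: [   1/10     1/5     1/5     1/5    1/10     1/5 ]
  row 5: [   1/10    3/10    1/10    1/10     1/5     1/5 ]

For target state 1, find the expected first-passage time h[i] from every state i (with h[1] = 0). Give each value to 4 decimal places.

First-step conditioning: h[1] = 0; for i ≠ 1, h[i] = 1 + Σ_k P[i][k]·h[k].
  h[0] = 1 + 1/10·h[0] + 1/5·h[2] + 1/10·h[3] + 1/5·h[4] + 1/5·h[5]
  h[2] = 1 + 3/10·h[0] + 1/5·h[2] + 1/10·h[3] + 1/10·h[4] + 1/10·h[5]
  h[3] = 1 + 1/10·h[0] + 1/10·h[2] + 3/10·h[3] + 1/5·h[4] + 1/10·h[5]
  h[4] = 1 + 1/10·h[0] + 1/5·h[2] + 1/5·h[3] + 1/10·h[4] + 1/5·h[5]
  h[5] = 1 + 1/10·h[0] + 1/10·h[2] + 1/10·h[3] + 1/5·h[4] + 1/5·h[5]
Solving the 5×5 linear system over states ≠ 1 gives exactly h = [9670/2097, 0, 29300/6291, 3260/699, 9680/2097, 26080/6291] (h[1] = 0 is the target).

h = [4.6113, 0.0000, 4.6574, 4.6638, 4.6161, 4.1456]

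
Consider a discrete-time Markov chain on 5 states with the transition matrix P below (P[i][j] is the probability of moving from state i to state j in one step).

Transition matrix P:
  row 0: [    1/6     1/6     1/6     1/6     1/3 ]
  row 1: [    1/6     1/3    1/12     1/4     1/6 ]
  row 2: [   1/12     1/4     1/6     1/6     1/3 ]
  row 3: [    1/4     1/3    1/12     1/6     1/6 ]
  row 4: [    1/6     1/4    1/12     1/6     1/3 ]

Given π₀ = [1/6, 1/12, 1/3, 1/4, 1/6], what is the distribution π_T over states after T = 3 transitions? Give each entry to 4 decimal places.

π = [0.1735, 0.2743, 0.1065, 0.1894, 0.2564]

t=0: π = [0.1667, 0.0833, 0.3333, 0.2500, 0.1667]
t=1: π = [0.1597, 0.2639, 0.1250, 0.1736, 0.2778]
t=2: π = [0.1707, 0.2731, 0.1071, 0.1887, 0.2604]
t=3: π = [0.1735, 0.2743, 0.1065, 0.1894, 0.2564]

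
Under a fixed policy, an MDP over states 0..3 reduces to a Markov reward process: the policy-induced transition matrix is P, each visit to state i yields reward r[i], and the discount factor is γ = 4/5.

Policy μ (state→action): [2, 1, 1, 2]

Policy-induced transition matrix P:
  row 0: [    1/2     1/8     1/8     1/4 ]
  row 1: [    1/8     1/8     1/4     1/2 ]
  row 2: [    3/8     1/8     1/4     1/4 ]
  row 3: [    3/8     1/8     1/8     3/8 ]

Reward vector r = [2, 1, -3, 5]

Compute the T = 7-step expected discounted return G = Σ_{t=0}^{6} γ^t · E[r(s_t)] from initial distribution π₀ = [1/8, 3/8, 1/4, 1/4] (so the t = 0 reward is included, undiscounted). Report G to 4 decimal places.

t=0: π = [0.1250, 0.3750, 0.2500, 0.2500], E[r] = 1.1250, γ^t·E[r] = 1.125000, running G = 1.125000
t=1: π = [0.2969, 0.1250, 0.2031, 0.3750], E[r] = 1.9844, γ^t·E[r] = 1.587500, running G = 2.712500
t=2: π = [0.3809, 0.1250, 0.1660, 0.3281], E[r] = 2.0293, γ^t·E[r] = 1.298750, running G = 4.011250
t=3: π = [0.3914, 0.1250, 0.1614, 0.3223], E[r] = 2.0349, γ^t·E[r] = 1.041875, running G = 5.053125
t=4: π = [0.3927, 0.1250, 0.1608, 0.3215], E[r] = 2.0356, γ^t·E[r] = 0.833788, running G = 5.886913
t=5: π = [0.3928, 0.1250, 0.1607, 0.3214], E[r] = 2.0357, γ^t·E[r] = 0.667059, running G = 6.553971
t=6: π = [0.3929, 0.1250, 0.1607, 0.3214], E[r] = 2.0357, γ^t·E[r] = 0.533650, running G = 7.087621

G = 7.0876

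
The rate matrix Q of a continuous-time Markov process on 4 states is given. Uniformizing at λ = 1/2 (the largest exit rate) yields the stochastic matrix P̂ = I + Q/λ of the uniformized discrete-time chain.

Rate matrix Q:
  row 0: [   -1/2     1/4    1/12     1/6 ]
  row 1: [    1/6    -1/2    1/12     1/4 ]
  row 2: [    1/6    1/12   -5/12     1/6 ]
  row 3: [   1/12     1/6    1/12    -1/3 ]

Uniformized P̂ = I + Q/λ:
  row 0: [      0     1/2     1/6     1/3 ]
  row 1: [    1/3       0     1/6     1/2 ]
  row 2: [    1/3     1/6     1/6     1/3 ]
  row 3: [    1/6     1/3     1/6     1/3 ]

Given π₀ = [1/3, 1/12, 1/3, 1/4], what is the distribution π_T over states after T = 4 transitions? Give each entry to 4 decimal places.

π = [0.2054, 0.2506, 0.1667, 0.3773]

t=0: π = [0.3333, 0.0833, 0.3333, 0.2500]
t=1: π = [0.1806, 0.3056, 0.1667, 0.3472]
t=2: π = [0.2153, 0.2338, 0.1667, 0.3843]
t=3: π = [0.1975, 0.2635, 0.1667, 0.3723]
t=4: π = [0.2054, 0.2506, 0.1667, 0.3773]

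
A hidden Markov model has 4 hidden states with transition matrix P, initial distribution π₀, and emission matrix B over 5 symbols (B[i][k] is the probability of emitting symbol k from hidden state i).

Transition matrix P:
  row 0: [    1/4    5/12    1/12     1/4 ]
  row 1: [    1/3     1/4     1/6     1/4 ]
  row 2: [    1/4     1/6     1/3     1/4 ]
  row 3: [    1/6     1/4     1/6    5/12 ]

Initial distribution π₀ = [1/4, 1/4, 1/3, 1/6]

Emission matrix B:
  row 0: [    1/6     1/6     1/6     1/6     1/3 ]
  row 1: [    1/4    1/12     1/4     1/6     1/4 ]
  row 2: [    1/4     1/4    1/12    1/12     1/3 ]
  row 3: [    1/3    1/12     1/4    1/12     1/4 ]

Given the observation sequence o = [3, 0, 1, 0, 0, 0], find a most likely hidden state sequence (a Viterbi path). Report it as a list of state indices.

t=0: δ = [4.167e-02, 4.167e-02, 2.778e-02, 1.389e-02]  (obs o_0=3)
t=1: δ = [2.315e-03, 4.340e-03, 2.315e-03, 3.472e-03]  ψ = [1, 0, 2, 0]  (obs o_1=0)
t=2: δ = [2.411e-04, 9.042e-05, 1.929e-04, 1.206e-04]  ψ = [1, 1, 2, 3]  (obs o_2=1)
t=3: δ = [1.005e-05, 2.512e-05, 1.608e-05, 2.009e-05]  ψ = [0, 0, 2, 0]  (obs o_3=0)
t=4: δ = [1.395e-06, 1.570e-06, 1.340e-06, 2.791e-06]  ψ = [1, 1, 2, 3]  (obs o_4=0)
t=5: δ = [8.721e-08, 1.744e-07, 1.163e-07, 3.876e-07]  ψ = [1, 3, 3, 3]  (obs o_5=0)
backtrack: best end state = 3; path = [0, 1, 0, 3, 3, 3]

path = [0, 1, 0, 3, 3, 3]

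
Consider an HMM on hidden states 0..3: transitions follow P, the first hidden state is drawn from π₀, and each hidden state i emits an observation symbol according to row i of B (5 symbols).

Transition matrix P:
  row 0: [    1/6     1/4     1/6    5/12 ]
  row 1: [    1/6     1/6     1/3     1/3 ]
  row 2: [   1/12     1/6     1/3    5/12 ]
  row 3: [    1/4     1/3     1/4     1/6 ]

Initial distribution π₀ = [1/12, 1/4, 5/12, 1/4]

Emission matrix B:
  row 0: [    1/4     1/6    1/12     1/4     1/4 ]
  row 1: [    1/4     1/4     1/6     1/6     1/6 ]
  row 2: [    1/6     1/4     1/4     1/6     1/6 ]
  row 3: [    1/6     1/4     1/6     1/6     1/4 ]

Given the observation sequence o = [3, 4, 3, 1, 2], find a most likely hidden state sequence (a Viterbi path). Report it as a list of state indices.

t=0: δ = [2.083e-02, 4.167e-02, 6.944e-02, 4.167e-02]  (obs o_0=3)
t=1: δ = [2.604e-03, 2.315e-03, 3.858e-03, 7.234e-03]  ψ = [3, 3, 2, 2]  (obs o_1=4)
t=2: δ = [4.521e-04, 4.019e-04, 3.014e-04, 2.679e-04]  ψ = [3, 3, 3, 2]  (obs o_2=3)
t=3: δ = [1.256e-05, 2.826e-05, 3.349e-05, 4.710e-05]  ψ = [0, 0, 1, 0]  (obs o_3=1)
t=4: δ = [9.811e-07, 2.616e-06, 2.943e-06, 2.326e-06]  ψ = [3, 3, 3, 2]  (obs o_4=2)
backtrack: best end state = 2; path = [2, 3, 0, 3, 2]

path = [2, 3, 0, 3, 2]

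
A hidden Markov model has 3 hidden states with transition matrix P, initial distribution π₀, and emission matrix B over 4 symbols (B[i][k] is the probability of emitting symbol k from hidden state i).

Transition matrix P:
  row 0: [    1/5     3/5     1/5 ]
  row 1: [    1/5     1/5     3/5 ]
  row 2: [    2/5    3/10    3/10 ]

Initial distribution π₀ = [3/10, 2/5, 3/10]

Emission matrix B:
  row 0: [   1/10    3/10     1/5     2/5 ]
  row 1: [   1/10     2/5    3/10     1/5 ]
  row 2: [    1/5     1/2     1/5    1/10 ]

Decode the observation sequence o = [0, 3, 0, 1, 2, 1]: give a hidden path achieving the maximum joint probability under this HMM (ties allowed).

path = [2, 0, 1, 2, 1, 2]

t=0: δ = [3.000e-02, 4.000e-02, 6.000e-02]  (obs o_0=0)
t=1: δ = [9.600e-03, 3.600e-03, 2.400e-03]  ψ = [2, 0, 1]  (obs o_1=3)
t=2: δ = [1.920e-04, 5.760e-04, 4.320e-04]  ψ = [0, 0, 1]  (obs o_2=0)
t=3: δ = [5.184e-05, 5.184e-05, 1.728e-04]  ψ = [2, 2, 1]  (obs o_3=1)
t=4: δ = [1.382e-05, 1.555e-05, 1.037e-05]  ψ = [2, 2, 2]  (obs o_4=2)
t=5: δ = [1.244e-06, 3.318e-06, 4.666e-06]  ψ = [2, 0, 1]  (obs o_5=1)
backtrack: best end state = 2; path = [2, 0, 1, 2, 1, 2]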